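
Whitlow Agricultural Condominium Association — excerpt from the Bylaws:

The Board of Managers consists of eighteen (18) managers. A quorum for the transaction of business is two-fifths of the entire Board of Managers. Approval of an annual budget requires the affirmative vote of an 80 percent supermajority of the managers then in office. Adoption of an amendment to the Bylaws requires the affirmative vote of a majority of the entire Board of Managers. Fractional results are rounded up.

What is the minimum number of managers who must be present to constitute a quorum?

2/5 of 18 = 7.20, rounded up to 8.

8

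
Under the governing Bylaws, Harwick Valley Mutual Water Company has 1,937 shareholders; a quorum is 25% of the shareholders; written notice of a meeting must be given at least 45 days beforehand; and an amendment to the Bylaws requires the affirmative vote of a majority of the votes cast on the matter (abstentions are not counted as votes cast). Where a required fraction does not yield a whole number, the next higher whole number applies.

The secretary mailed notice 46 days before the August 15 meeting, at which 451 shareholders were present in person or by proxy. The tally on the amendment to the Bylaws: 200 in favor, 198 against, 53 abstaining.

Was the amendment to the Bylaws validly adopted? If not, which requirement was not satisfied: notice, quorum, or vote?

Invalid — quorum requirement not satisfied.

Notice: 46 days given; 45 required. Satisfied.
Quorum: 25% of 1,937 = 484.25, rounded up to 485; 451 present. Not satisfied.
Vote: requires a majority of the votes cast (451 − 53 abstaining = 398); a majority of 398 is 200, so 200 needed; 200 in favor. Satisfied.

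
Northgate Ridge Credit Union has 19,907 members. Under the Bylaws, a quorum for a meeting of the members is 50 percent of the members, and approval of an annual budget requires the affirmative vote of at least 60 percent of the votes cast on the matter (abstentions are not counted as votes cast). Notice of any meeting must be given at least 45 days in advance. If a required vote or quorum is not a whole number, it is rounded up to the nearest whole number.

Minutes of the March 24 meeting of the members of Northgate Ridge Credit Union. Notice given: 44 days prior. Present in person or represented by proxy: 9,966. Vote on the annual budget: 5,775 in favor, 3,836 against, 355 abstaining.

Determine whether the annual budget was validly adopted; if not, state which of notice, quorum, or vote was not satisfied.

Notice: 44 days given; 45 required. Not satisfied.
Quorum: 50% of 19,907 = 9,953.50, rounded up to 9,954; 9,966 present. Satisfied.
Vote: requires three-fifths of the votes cast (9,966 − 355 abstaining = 9,611); 3/5 of 9611 = 5766.60, rounded up to 5767, so 5,767 needed; 5,775 in favor. Satisfied.

Invalid — notice requirement not satisfied.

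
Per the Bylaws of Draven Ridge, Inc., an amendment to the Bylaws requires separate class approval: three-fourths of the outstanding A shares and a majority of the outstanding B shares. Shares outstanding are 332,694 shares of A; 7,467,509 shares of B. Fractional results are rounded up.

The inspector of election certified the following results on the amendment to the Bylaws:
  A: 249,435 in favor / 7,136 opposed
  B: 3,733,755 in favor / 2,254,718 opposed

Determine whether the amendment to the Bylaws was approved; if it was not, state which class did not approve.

Not approved — the A shares did not give the required vote.

A: 3/4 of 332694 = 249520.50, rounded up to 249521; 249,521 required, 249,435 in favor — not approved.
B: a majority of 7467509 is 3733755; 3,733,755 required, 3,733,755 in favor — approved.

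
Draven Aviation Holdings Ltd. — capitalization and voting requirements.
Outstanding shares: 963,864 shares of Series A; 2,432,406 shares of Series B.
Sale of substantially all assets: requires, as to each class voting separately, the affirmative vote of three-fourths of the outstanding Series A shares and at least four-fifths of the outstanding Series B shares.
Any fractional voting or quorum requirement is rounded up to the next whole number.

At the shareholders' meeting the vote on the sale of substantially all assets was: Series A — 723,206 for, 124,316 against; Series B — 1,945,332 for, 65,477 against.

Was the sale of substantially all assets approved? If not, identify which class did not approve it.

Series A: 3/4 of 963864 = 722898; 722,898 required, 723,206 in favor — approved.
Series B: 4/5 of 2432406 = 1945924.80, rounded up to 1945925; 1,945,925 required, 1,945,332 in favor — not approved.

Not approved — the Series B shares did not give the required vote.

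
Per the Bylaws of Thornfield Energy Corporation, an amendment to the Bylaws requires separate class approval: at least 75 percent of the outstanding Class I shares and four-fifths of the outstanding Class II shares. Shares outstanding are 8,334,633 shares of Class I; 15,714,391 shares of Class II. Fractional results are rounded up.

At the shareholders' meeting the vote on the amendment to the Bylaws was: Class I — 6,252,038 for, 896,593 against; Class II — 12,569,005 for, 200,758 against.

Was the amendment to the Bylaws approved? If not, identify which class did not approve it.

Class I: 3/4 of 8334633 = 6250974.75, rounded up to 6250975; 6,250,975 required, 6,252,038 in favor — approved.
Class II: 4/5 of 15714391 = 12571512.80, rounded up to 12571513; 12,571,513 required, 12,569,005 in favor — not approved.

Not approved — the Class II shares did not give the required vote.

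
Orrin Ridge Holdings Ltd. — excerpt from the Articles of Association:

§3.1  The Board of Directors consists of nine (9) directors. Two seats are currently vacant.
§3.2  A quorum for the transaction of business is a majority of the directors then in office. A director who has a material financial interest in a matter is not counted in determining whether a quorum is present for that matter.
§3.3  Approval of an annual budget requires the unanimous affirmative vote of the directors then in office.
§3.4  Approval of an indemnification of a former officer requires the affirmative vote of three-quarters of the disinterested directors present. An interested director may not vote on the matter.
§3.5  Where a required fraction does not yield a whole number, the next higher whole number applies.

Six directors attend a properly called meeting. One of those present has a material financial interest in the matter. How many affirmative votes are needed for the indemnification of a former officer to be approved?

The indemnification of a former officer requires three-fourths of the disinterested directors present (6 − 1 = 5).
3/4 of 5 = 3.75, rounded up to 4.

4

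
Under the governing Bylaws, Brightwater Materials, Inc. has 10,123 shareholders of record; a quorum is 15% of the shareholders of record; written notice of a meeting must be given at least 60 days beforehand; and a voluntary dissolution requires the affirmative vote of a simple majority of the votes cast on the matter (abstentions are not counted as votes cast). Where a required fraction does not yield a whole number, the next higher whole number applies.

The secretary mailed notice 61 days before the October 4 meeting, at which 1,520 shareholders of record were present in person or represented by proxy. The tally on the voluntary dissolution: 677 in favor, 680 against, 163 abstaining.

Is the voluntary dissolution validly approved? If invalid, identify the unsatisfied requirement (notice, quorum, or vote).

Notice: 61 days given; 60 required. Satisfied.
Quorum: 15% of 10,123 = 1,518.45, rounded up to 1,519; 1,520 present. Satisfied.
Vote: requires a majority of the votes cast (1,520 − 163 abstaining = 1,357); a majority of 1357 is 679, so 679 needed; 677 in favor. Not satisfied.

Invalid — vote requirement not satisfied.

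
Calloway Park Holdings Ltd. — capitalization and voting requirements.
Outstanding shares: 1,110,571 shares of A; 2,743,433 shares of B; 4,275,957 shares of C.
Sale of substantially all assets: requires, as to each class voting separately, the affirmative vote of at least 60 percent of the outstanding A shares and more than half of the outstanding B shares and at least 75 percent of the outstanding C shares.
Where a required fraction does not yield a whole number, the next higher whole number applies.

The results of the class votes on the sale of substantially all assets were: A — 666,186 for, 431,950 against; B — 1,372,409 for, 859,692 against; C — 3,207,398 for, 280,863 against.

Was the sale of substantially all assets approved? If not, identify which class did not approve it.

Not approved — the A shares did not give the required vote.

A: 3/5 of 1110571 = 666342.60, rounded up to 666343; 666,343 required, 666,186 in favor — not approved.
B: a majority of 2743433 is 1371717; 1,371,717 required, 1,372,409 in favor — approved.
C: 3/4 of 4275957 = 3206967.75, rounded up to 3206968; 3,206,968 required, 3,207,398 in favor — approved.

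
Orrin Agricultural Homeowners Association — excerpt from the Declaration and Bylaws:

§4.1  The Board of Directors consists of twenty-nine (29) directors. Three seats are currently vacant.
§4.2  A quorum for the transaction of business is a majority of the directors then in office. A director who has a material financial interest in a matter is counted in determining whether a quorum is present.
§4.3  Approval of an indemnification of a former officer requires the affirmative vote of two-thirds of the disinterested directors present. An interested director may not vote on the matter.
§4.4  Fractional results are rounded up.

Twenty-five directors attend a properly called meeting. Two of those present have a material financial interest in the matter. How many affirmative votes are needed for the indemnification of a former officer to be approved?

The indemnification of a former officer requires two-thirds of the disinterested directors present (25 − 2 = 23).
2/3 of 23 = 15.33, rounded up to 16.

16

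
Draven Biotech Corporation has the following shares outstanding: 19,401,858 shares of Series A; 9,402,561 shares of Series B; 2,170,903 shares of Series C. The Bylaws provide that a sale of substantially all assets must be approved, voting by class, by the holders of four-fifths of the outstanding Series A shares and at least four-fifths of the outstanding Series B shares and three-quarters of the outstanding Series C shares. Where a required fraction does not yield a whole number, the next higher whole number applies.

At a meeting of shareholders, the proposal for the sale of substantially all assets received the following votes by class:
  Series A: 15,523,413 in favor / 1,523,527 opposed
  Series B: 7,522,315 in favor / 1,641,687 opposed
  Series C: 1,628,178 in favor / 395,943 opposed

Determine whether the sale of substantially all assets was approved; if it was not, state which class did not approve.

Approved — every class gave the required vote.

Series A: 4/5 of 19401858 = 15521486.40, rounded up to 15521487; 15,521,487 required, 15,523,413 in favor — approved.
Series B: 4/5 of 9402561 = 7522048.80, rounded up to 7522049; 7,522,049 required, 7,522,315 in favor — approved.
Series C: 3/4 of 2170903 = 1628177.25, rounded up to 1628178; 1,628,178 required, 1,628,178 in favor — approved.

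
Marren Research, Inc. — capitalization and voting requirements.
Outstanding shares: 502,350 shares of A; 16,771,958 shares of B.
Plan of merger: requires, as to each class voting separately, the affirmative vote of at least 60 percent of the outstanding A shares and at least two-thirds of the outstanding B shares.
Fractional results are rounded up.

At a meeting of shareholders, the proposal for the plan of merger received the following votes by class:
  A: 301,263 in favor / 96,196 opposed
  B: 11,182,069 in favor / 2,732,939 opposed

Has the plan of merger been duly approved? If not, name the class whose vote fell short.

Not approved — the A shares did not give the required vote.

A: 3/5 of 502350 = 301410; 301,410 required, 301,263 in favor — not approved.
B: 2/3 of 16771958 = 11181305.33, rounded up to 11181306; 11,181,306 required, 11,182,069 in favor — approved.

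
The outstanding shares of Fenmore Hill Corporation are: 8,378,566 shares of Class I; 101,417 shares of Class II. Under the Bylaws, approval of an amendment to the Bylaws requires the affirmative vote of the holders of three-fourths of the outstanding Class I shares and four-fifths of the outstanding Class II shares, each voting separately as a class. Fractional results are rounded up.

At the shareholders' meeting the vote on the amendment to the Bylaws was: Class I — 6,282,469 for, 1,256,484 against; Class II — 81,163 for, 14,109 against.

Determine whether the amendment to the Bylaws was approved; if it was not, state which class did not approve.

Not approved — the Class I shares did not give the required vote.

Class I: 3/4 of 8378566 = 6283924.50, rounded up to 6283925; 6,283,925 required, 6,282,469 in favor — not approved.
Class II: 4/5 of 101417 = 81133.60, rounded up to 81134; 81,134 required, 81,163 in favor — approved.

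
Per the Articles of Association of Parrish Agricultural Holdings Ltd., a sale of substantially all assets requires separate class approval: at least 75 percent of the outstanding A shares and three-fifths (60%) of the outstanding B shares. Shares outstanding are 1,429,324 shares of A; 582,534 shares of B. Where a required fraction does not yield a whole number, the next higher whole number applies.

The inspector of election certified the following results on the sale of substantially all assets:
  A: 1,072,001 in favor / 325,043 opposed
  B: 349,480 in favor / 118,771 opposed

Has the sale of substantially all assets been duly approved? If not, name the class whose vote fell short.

Not approved — the B shares did not give the required vote.

A: 3/4 of 1429324 = 1071993; 1,071,993 required, 1,072,001 in favor — approved.
B: 3/5 of 582534 = 349520.40, rounded up to 349521; 349,521 required, 349,480 in favor — not approved.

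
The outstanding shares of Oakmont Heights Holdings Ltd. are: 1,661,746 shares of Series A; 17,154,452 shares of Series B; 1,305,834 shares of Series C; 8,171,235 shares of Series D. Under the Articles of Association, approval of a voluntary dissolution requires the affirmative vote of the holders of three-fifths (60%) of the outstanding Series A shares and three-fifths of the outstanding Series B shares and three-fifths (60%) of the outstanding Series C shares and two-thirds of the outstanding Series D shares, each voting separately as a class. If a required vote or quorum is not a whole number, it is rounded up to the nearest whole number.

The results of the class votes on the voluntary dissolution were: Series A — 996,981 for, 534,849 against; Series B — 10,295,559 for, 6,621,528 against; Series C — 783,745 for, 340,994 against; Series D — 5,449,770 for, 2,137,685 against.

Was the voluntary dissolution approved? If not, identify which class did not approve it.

Not approved — the Series A shares did not give the required vote.

Series A: 3/5 of 1661746 = 997047.60, rounded up to 997048; 997,048 required, 996,981 in favor — not approved.
Series B: 3/5 of 17154452 = 10292671.20, rounded up to 10292672; 10,292,672 required, 10,295,559 in favor — approved.
Series C: 3/5 of 1305834 = 783500.40, rounded up to 783501; 783,501 required, 783,745 in favor — approved.
Series D: 2/3 of 8171235 = 5447490; 5,447,490 required, 5,449,770 in favor — approved.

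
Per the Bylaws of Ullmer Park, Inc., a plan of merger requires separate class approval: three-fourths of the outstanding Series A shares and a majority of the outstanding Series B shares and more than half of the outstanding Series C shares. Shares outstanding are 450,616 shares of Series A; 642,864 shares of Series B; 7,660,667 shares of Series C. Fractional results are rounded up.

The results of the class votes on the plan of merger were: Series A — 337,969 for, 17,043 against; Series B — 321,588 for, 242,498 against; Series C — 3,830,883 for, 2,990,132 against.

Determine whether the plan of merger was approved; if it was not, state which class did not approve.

Series A: 3/4 of 450616 = 337962; 337,962 required, 337,969 in favor — approved.
Series B: a majority of 642864 is 321433; 321,433 required, 321,588 in favor — approved.
Series C: a majority of 7660667 is 3830334; 3,830,334 required, 3,830,883 in favor — approved.

Approved — every class gave the required vote.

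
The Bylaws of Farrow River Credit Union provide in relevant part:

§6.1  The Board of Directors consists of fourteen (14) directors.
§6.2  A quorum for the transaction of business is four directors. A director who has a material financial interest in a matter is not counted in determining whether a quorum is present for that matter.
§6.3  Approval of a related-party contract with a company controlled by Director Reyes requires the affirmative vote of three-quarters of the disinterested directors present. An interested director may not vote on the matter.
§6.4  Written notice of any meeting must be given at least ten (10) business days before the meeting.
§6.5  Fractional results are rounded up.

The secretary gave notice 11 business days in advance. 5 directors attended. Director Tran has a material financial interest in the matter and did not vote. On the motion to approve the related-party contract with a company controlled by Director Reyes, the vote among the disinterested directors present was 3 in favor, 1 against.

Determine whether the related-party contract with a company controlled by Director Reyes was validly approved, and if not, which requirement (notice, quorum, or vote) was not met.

Notice: 11 business days given; 10 required (11 ≥ 10). Satisfied.
Quorum: 5 present, but the 1 interested director does not count, leaving 4. Quorum is 4. Satisfied.
Vote: the related-party contract with a company controlled by Director Reyes requires three-fourths of the disinterested directors present (5 − 1 = 4). 3/4 of 4 = 3, so 3 affirmative votes are needed; 3 voted in favor. Satisfied.

Valid — all requirements satisfied.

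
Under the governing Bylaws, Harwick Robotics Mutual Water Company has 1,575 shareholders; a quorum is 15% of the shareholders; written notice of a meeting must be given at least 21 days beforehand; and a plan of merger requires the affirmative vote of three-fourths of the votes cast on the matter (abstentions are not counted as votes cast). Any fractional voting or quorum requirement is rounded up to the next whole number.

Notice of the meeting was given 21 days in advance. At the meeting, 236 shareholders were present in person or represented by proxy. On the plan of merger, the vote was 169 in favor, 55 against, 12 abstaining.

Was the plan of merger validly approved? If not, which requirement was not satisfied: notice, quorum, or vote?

Notice: 21 days given; 21 required. Satisfied.
Quorum: 15% of 1,575 = 236.25, rounded up to 237; 236 present. Not satisfied.
Vote: requires three-fourths of the votes cast (236 − 12 abstaining = 224); 3/4 of 224 = 168, so 168 needed; 169 in favor. Satisfied.

Invalid — quorum requirement not satisfied.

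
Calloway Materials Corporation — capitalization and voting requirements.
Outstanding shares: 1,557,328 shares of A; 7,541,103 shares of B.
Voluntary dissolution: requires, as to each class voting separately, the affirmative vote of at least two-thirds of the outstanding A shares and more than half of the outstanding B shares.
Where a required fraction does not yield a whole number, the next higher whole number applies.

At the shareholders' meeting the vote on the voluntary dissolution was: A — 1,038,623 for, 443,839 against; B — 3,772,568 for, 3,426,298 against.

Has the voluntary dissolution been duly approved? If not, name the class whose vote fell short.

A: 2/3 of 1557328 = 1038218.67, rounded up to 1038219; 1,038,219 required, 1,038,623 in favor — approved.
B: a majority of 7541103 is 3770552; 3,770,552 required, 3,772,568 in favor — approved.

Approved — every class gave the required vote.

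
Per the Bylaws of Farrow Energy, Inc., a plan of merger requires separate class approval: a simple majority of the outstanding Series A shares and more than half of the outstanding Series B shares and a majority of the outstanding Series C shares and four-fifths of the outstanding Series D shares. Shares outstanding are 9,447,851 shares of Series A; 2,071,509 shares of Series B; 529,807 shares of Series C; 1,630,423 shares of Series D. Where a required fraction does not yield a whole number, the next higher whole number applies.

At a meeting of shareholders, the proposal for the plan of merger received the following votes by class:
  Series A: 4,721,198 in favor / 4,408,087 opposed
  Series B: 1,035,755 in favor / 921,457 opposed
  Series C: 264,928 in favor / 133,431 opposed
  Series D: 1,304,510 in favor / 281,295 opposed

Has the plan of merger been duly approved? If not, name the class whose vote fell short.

Not approved — the Series A shares did not give the required vote.

Series A: a majority of 9447851 is 4723926; 4,723,926 required, 4,721,198 in favor — not approved.
Series B: a majority of 2071509 is 1035755; 1,035,755 required, 1,035,755 in favor — approved.
Series C: a majority of 529807 is 264904; 264,904 required, 264,928 in favor — approved.
Series D: 4/5 of 1630423 = 1304338.40, rounded up to 1304339; 1,304,339 required, 1,304,510 in favor — approved.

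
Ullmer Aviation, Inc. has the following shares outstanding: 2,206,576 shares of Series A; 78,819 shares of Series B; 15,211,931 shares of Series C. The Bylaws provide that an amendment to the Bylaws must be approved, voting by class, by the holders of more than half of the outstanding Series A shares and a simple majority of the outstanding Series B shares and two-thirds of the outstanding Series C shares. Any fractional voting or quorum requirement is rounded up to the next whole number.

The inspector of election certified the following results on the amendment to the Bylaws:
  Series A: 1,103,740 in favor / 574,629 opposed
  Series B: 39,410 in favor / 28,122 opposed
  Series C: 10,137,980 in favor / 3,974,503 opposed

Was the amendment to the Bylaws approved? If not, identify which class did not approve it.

Not approved — the Series C shares did not give the required vote.

Series A: a majority of 2206576 is 1103289; 1,103,289 required, 1,103,740 in favor — approved.
Series B: a majority of 78819 is 39410; 39,410 required, 39,410 in favor — approved.
Series C: 2/3 of 15211931 = 10141287.33, rounded up to 10141288; 10,141,288 required, 10,137,980 in favor — not approved.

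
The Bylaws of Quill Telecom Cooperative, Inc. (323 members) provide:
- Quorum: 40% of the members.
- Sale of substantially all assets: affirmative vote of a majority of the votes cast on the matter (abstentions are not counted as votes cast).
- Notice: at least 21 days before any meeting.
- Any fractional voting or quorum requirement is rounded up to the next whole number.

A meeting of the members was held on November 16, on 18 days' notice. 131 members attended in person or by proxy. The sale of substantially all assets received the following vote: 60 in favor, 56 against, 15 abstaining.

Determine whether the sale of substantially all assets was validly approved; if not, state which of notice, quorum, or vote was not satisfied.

Notice: 18 days given; 21 required. Not satisfied.
Quorum: 40% of 323 = 129.20, rounded up to 130; 131 present. Satisfied.
Vote: requires a majority of the votes cast (131 − 15 abstaining = 116); a majority of 116 is 59, so 59 needed; 60 in favor. Satisfied.

Invalid — notice requirement not satisfied.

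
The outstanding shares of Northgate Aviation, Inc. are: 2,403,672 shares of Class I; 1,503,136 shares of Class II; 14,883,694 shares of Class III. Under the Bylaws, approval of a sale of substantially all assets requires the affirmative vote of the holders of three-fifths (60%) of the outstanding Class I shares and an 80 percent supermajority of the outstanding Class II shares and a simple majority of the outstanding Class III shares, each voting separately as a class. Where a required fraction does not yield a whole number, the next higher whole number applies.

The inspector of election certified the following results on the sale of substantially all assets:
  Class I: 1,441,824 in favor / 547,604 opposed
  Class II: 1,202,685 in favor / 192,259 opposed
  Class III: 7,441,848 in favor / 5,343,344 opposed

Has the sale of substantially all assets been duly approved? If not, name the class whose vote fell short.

Class I: 3/5 of 2403672 = 1442203.20, rounded up to 1442204; 1,442,204 required, 1,441,824 in favor — not approved.
Class II: 4/5 of 1503136 = 1202508.80, rounded up to 1202509; 1,202,509 required, 1,202,685 in favor — approved.
Class III: a majority of 14883694 is 7441848; 7,441,848 required, 7,441,848 in favor — approved.

Not approved — the Class I shares did not give the required vote.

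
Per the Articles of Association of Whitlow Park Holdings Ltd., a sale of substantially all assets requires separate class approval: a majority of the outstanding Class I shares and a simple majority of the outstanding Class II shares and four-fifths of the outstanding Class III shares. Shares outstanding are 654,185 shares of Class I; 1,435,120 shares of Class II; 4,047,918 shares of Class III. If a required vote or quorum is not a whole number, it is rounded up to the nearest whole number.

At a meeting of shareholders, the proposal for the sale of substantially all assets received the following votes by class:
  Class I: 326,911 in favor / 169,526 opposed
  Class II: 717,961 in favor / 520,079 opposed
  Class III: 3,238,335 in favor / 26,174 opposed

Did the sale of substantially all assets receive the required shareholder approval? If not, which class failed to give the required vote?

Class I: a majority of 654185 is 327093; 327,093 required, 326,911 in favor — not approved.
Class II: a majority of 1435120 is 717561; 717,561 required, 717,961 in favor — approved.
Class III: 4/5 of 4047918 = 3238334.40, rounded up to 3238335; 3,238,335 required, 3,238,335 in favor — approved.

Not approved — the Class I shares did not give the required vote.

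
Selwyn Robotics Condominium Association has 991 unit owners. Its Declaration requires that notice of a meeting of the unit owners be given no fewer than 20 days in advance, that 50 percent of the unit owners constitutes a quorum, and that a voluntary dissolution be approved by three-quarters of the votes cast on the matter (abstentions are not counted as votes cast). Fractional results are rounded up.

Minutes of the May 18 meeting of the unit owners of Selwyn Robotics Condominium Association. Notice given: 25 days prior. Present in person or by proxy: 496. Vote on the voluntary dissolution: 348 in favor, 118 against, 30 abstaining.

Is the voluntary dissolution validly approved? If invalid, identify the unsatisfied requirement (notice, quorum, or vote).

Invalid — vote requirement not satisfied.

Notice: 25 days given; 20 required. Satisfied.
Quorum: 50% of 991 = 495.50, rounded up to 496; 496 present. Satisfied.
Vote: requires three-fourths of the votes cast (496 − 30 abstaining = 466); 3/4 of 466 = 349.50, rounded up to 350, so 350 needed; 348 in favor. Not satisfied.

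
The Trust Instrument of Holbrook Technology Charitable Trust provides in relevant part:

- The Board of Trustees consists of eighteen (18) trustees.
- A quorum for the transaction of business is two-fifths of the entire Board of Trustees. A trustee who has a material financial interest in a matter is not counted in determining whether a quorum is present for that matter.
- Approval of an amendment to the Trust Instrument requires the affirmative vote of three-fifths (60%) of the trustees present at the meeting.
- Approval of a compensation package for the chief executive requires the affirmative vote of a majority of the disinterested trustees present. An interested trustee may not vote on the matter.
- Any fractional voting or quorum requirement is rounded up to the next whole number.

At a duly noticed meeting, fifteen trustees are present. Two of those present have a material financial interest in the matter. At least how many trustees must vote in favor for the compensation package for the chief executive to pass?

7

The compensation package for the chief executive requires a majority of the disinterested trustees present (15 − 2 = 13).
A majority of 13 is 7.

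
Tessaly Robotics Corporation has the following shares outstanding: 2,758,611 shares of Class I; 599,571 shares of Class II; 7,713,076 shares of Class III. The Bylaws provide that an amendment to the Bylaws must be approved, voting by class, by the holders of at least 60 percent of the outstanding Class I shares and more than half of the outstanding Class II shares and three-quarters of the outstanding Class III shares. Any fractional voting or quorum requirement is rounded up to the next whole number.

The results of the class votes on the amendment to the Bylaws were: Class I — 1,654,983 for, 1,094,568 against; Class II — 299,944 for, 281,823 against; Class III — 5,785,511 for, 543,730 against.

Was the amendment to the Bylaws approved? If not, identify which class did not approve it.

Not approved — the Class I shares did not give the required vote.

Class I: 3/5 of 2758611 = 1655166.60, rounded up to 1655167; 1,655,167 required, 1,654,983 in favor — not approved.
Class II: a majority of 599571 is 299786; 299,786 required, 299,944 in favor — approved.
Class III: 3/4 of 7713076 = 5784807; 5,784,807 required, 5,785,511 in favor — approved.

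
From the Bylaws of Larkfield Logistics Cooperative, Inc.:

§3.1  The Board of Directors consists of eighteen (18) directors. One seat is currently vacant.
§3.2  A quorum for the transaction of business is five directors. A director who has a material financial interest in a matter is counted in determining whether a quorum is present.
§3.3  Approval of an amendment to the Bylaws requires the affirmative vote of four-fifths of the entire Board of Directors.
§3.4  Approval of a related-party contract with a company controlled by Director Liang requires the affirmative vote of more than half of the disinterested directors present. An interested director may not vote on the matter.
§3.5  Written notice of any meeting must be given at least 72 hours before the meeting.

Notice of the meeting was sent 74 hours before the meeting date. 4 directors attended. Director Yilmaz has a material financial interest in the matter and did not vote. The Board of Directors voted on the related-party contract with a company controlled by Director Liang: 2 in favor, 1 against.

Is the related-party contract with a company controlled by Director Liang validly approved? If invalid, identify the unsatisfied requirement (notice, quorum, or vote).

Notice: 74 hours given; 72 required (74 ≥ 72). Satisfied.
Quorum: 4 present (interested directors count toward quorum); quorum is 5. Not satisfied.
Vote: the related-party contract with a company controlled by Director Liang requires a majority of the disinterested directors present (4 − 1 = 3). A majority of 3 is 2, so 2 affirmative votes are needed; 2 voted in favor. Satisfied. (Moot — without a quorum no business can be validly transacted.)

Invalid — quorum requirement not satisfied.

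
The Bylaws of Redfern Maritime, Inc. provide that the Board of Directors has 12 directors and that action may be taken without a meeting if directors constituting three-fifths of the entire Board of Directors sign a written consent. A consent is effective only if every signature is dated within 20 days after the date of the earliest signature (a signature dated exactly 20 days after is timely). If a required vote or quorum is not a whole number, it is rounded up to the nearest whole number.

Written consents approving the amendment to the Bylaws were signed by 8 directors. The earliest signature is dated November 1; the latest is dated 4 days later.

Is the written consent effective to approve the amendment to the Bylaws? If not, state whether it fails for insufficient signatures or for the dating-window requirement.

Effective — both the signature and dating-window requirements are satisfied.

Signatures required: three-fifths of 12 — 3/5 of 12 = 7.20, rounded up to 8, so 8 needed; 8 signed. Sufficient.
Dating window: the latest signature is 4 days after the earliest; the limit is 20 days. Within the window.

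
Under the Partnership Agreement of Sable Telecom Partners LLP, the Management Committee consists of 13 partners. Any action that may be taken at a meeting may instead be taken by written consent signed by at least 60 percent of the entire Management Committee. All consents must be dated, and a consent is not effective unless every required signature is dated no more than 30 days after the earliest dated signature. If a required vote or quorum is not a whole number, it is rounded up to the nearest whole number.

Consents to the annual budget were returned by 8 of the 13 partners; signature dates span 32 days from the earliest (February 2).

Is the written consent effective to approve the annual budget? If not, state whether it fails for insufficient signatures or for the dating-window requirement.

Signatures required: at least 60 percent of 13 — 3/5 of 13 = 7.80, rounded up to 8, so 8 needed; 8 signed. Sufficient.
Dating window: the latest signature is 32 days after the earliest; the limit is 30 days. Outside the window.

Not effective — dating-window requirement not satisfied.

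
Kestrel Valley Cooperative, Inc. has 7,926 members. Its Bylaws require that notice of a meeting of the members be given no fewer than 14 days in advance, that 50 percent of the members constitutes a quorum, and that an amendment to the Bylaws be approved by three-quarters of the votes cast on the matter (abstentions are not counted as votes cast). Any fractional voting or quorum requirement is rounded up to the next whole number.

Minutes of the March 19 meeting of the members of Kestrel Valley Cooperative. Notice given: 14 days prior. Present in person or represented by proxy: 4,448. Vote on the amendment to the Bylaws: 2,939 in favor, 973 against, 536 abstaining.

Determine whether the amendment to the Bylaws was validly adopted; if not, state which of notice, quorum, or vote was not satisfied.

Notice: 14 days given; 14 required. Satisfied.
Quorum: 50% of 7,926 = 3,963; 4,448 present. Satisfied.
Vote: requires three-fourths of the votes cast (4,448 − 536 abstaining = 3,912); 3/4 of 3912 = 2934, so 2,934 needed; 2,939 in favor. Satisfied.

Valid — all requirements satisfied.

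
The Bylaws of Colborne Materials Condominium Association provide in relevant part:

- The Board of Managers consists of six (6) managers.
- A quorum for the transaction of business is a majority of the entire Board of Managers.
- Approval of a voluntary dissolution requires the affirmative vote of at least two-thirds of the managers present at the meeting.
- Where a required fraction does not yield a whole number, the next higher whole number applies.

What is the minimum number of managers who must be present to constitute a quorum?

A majority of 6 is 4.

4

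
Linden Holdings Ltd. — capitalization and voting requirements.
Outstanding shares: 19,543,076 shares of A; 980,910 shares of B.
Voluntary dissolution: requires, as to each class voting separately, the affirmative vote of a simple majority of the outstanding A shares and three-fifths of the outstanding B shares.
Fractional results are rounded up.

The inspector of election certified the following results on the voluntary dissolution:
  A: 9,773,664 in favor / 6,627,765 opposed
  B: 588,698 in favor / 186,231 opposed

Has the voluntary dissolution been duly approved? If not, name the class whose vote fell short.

A: a majority of 19543076 is 9771539; 9,771,539 required, 9,773,664 in favor — approved.
B: 3/5 of 980910 = 588546; 588,546 required, 588,698 in favor — approved.

Approved — every class gave the required vote.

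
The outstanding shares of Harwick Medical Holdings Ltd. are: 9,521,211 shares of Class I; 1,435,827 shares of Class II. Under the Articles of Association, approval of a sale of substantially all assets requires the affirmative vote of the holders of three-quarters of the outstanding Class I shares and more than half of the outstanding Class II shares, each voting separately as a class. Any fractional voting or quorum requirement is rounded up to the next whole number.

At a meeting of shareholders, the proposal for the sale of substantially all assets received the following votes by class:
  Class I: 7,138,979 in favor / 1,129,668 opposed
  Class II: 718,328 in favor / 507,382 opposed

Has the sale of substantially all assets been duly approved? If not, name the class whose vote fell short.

Not approved — the Class I shares did not give the required vote.

Class I: 3/4 of 9521211 = 7140908.25, rounded up to 7140909; 7,140,909 required, 7,138,979 in favor — not approved.
Class II: a majority of 1435827 is 717914; 717,914 required, 718,328 in favor — approved.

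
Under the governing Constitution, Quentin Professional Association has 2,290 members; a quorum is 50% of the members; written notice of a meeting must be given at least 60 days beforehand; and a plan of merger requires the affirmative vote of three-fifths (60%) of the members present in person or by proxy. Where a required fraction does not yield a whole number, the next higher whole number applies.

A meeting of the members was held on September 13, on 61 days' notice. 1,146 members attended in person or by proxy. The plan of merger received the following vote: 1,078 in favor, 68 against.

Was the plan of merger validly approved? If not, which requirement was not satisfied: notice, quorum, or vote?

Valid — all requirements satisfied.

Notice: 61 days given; 60 required. Satisfied.
Quorum: 50% of 2,290 = 1,145; 1,146 present. Satisfied.
Vote: requires three-fifths of those present (1,146); 3/5 of 1146 = 687.60, rounded up to 688, so 688 needed; 1,078 in favor. Satisfied.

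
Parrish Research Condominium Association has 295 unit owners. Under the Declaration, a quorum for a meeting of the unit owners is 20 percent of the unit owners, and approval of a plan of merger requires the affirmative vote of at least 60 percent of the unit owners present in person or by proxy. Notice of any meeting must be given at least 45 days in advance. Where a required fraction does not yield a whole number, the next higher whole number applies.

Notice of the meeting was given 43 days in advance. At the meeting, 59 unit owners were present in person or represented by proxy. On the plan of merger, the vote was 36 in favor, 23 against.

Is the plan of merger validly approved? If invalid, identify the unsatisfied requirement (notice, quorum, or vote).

Notice: 43 days given; 45 required. Not satisfied.
Quorum: 20% of 295 = 59; 59 present. Satisfied.
Vote: requires three-fifths of those present (59); 3/5 of 59 = 35.40, rounded up to 36, so 36 needed; 36 in favor. Satisfied.

Invalid — notice requirement not satisfied.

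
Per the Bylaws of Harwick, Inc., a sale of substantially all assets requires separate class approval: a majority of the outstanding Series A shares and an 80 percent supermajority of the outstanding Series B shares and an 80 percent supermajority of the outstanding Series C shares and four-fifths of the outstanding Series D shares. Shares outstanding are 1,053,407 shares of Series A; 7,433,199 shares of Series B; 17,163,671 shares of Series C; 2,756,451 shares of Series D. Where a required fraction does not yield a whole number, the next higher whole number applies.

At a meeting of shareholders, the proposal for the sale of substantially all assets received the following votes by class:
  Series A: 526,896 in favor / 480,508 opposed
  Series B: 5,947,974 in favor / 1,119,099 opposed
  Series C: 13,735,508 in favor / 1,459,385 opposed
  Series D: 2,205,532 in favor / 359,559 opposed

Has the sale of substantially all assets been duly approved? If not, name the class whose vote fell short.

Approved — every class gave the required vote.

Series A: a majority of 1053407 is 526704; 526,704 required, 526,896 in favor — approved.
Series B: 4/5 of 7433199 = 5946559.20, rounded up to 5946560; 5,946,560 required, 5,947,974 in favor — approved.
Series C: 4/5 of 17163671 = 13730936.80, rounded up to 13730937; 13,730,937 required, 13,735,508 in favor — approved.
Series D: 4/5 of 2756451 = 2205160.80, rounded up to 2205161; 2,205,161 required, 2,205,532 in favor — approved.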